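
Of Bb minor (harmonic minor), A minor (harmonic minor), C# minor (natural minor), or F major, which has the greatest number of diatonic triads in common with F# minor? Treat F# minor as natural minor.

C# minor

Triads of F# minor (natural minor): F#m (i), G#dim (ii°), A (III), Bm (iv), C#m (v), D (VI), E (VII).
Bb minor (harmonic minor) shares 0: none.
A minor (harmonic minor) shares 2: G#dim, E.
C# minor (natural minor) shares 4: F#m, A, C#m, E.
F major shares 0: none.
The most common triads (4) are shared with C# minor.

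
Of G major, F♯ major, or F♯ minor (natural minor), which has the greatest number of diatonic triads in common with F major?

Triads of F major: F (I), Gm (ii), Am (iii), B♭ (IV), C (V), Dm (vi), Edim (vii°).
G major shares 2: Am, C.
F♯ major shares 0: none.
F♯ minor (natural minor) shares 0: none.
The most common triads (2) are shared with G major.

G major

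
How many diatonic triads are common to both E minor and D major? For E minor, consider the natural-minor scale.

Diatonic triads of E minor (natural minor): E minor (i), F# diminished (ii°), G major (III), A minor (iv), B minor (v), C major (VI), D major (VII).
Diatonic triads of D major: D major (I), E minor (ii), F# minor (iii), G major (IV), A major (V), B minor (vi), C# diminished (vii°).
Matching root and quality in both lists: E minor, G major, B minor, D major.
That gives 4 common triads.

4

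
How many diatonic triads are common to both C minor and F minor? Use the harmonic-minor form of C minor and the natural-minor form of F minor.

Diatonic triads of C minor (harmonic minor): Cm (i), Ddim (ii°), Ebaug (III+), Fm (iv), G (V), Ab (VI), Bdim (vii°).
Diatonic triads of F minor (natural minor): Fm (i), Gdim (ii°), Ab (III), Bbm (iv), Cm (v), Db (VI), Eb (VII).
Matching root and quality in both lists: Cm, Fm, Ab.
That gives 3 common triads.

3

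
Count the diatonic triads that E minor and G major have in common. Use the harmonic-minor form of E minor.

Diatonic triads of E minor (harmonic minor): E minor (i), F# diminished (ii°), G augmented (III+), A minor (iv), B major (V), C major (VI), D# diminished (vii°).
Diatonic triads of G major: G major (I), A minor (ii), B minor (iii), C major (IV), D major (V), E minor (vi), F# diminished (vii°).
Matching root and quality in both lists: E minor, F# diminished, A minor, C major.
That gives 4 common triads.

4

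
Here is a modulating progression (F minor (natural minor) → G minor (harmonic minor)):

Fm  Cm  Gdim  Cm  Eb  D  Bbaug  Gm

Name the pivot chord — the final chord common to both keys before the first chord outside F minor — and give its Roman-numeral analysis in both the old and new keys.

Eb — VII in F minor, VI in G minor

Chords diatonic to F minor: Fm, Gdim, Ab, Bbm, Cm, Db, Eb.
Reading the progression, the first chord not in that set is D, so the modulation leaves F minor there.
The chord immediately before D is Eb, which is diatonic to both keys: VII in F minor and VI in G minor.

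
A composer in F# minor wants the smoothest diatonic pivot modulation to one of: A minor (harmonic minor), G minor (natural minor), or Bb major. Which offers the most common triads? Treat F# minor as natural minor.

Triads of F# minor (natural minor): F# minor (i), G# diminished (ii°), A major (III), B minor (iv), C# minor (v), D major (VI), E major (VII).
A minor (harmonic minor) shares 2: G#dim, E.
G minor (natural minor) shares 0: none.
Bb major shares 0: none.
The most common triads (2) are shared with A minor.

A minor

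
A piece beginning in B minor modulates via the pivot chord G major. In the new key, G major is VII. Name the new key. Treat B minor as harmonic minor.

A minor

The numeral VII denotes a major triad on scale degree 7. With G on degree 7, the tonic of the new key is A.
Degree 7 carries a major triad in natural-minor keys, so the destination is A minor.
Check: the diatonic triads of A minor (natural minor) are Am (i), Bdim (ii°), C (III), Dm (iv), Em (v), F (VI), G (VII) — G major is indeed VII.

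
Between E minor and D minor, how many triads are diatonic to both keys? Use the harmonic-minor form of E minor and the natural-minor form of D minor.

2

Diatonic triads of E minor (harmonic minor): Em (i), F#dim (ii°), Gaug (III+), Am (iv), B (V), C (VI), D#dim (vii°).
Diatonic triads of D minor (natural minor): Dm (i), Edim (ii°), F (III), Gm (iv), Am (v), Bb (VI), C (VII).
Matching root and quality in both lists: Am, C.
That gives 2 common triads.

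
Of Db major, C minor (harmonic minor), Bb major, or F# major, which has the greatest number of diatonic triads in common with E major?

F# major

Triads of E major: E major (I), F# minor (ii), G# minor (iii), A major (IV), B major (V), C# minor (vi), D# diminished (vii°).
Db major shares 0: none.
C minor (harmonic minor) shares 0: none.
Bb major shares 0: none.
F# major shares 2: G#m, B.
The most common triads (2) are shared with F# major.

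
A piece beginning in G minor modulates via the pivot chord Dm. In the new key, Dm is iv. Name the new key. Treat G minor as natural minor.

The numeral iv denotes a minor triad on scale degree 4. With D on degree 4, the tonic of the new key is A.
Degree 4 carries a minor triad in minor keys, so the destination is A minor.
Check: the diatonic triads of A minor (natural minor) are Am (i), Bdim (ii°), C (III), Dm (iv), Em (v), F (VI), G (VII) — Dm is indeed iv.

A minor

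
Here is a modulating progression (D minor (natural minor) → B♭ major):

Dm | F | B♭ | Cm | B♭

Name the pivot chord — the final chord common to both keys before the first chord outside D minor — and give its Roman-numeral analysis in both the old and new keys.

B♭ — VI in D minor, I in B♭ major

Chords diatonic to D minor: Dm, Edim, F, Gm, Am, B♭, C.
Reading the progression, the first chord not in that set is Cm, so the modulation leaves D minor there.
The chord immediately before Cm is B♭, which is diatonic to both keys: VI in D minor and I in B♭ major.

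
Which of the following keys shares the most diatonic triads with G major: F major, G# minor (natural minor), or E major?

Triads of G major: G major (I), A minor (ii), B minor (iii), C major (IV), D major (V), E minor (vi), F# diminished (vii°).
F major shares 2: Am, C.
G# minor (natural minor) shares 0: none.
E major shares 0: none.
The most common triads (2) are shared with F major.

F major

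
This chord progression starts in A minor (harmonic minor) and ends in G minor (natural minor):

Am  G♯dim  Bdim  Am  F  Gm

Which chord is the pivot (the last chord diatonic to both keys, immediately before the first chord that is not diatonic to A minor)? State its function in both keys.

F — VI in A minor, VII in G minor

Chords diatonic to A minor: Am, Bdim, Caug, Dm, E, F, G♯dim.
Reading the progression, the first chord not in that set is Gm, so the modulation leaves A minor there.
The chord immediately before Gm is F, which is diatonic to both keys: VI in A minor and VII in G minor.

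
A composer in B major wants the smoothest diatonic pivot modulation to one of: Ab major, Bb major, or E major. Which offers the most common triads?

Triads of B major: B (I), C#m (ii), D#m (iii), E (IV), F# (V), G#m (vi), A#dim (vii°).
Ab major shares 0: none.
Bb major shares 0: none.
E major shares 4: B, C#m, E, G#m.
The most common triads (4) are shared with E major.

E major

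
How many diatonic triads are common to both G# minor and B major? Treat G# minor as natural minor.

Diatonic triads of G# minor (natural minor): G#m (i), A#dim (ii°), B (III), C#m (iv), D#m (v), E (VI), F# (VII).
Diatonic triads of B major: B (I), C#m (ii), D#m (iii), E (IV), F# (V), G#m (vi), A#dim (vii°).
Matching root and quality in both lists: G#m, A#dim, B, C#m, D#m, E, F#.
That gives 7 common triads.

7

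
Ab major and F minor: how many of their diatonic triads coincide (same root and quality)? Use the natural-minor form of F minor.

Diatonic triads of Ab major: Ab (I), Bbm (ii), Cm (iii), Db (IV), Eb (V), Fm (vi), Gdim (vii°).
Diatonic triads of F minor (natural minor): Fm (i), Gdim (ii°), Ab (III), Bbm (iv), Cm (v), Db (VI), Eb (VII).
Matching root and quality in both lists: Ab, Bbm, Cm, Db, Eb, Fm, Gdim.
That gives 7 common triads.

7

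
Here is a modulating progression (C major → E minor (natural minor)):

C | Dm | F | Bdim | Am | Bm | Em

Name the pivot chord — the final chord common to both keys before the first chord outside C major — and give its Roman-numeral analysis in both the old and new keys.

Chords diatonic to C major: C, Dm, Em, F, G, Am, Bdim.
Reading the progression, the first chord not in that set is Bm, so the modulation leaves C major there.
The chord immediately before Bm is Am, which is diatonic to both keys: vi in C major and iv in E minor.

Am — vi in C major, iv in E minor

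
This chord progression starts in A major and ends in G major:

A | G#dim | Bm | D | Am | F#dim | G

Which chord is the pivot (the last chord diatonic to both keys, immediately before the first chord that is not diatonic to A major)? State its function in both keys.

Chords diatonic to A major: A, Bm, C#m, D, E, F#m, G#dim.
Reading the progression, the first chord not in that set is Am, so the modulation leaves A major there.
The chord immediately before Am is D, which is diatonic to both keys: IV in A major and V in G major.

D — IV in A major, V in G major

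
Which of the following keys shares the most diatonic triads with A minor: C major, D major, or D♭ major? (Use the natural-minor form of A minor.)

Triads of A minor (natural minor): Am (i), Bdim (ii°), C (III), Dm (iv), Em (v), F (VI), G (VII).
C major shares 7: Am, Bdim, C, Dm, Em, F, G.
D major shares 2: Em, G.
D♭ major shares 0: none.
The most common triads (7) are shared with C major.

C major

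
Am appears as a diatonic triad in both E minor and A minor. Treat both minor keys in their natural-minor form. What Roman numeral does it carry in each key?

The scale of E minor (natural minor) is E F♯ G A B C D; A is degree 4, and the triad built there (A-C-E) is minor, so it is iv.
The scale of A minor (natural minor) is A B C D E F G; A is degree 1, and the triad built there (A-C-E) is minor, so it is i.

iv in E minor; i in A minor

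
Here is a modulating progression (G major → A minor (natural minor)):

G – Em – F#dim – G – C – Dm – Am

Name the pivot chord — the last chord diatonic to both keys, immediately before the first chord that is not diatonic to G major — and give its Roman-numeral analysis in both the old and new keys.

C — IV in G major, III in A minor

Chords diatonic to G major: G, Am, Bm, C, D, Em, F#dim.
Reading the progression, the first chord not in that set is Dm, so the modulation leaves G major there.
The chord immediately before Dm is C, which is diatonic to both keys: IV in G major and III in A minor.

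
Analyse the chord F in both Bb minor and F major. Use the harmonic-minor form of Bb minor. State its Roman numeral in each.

The scale of Bb minor (harmonic minor) is Bb C Db Eb F Gb A; F is degree 5, and the triad built there (F-A-C) is major, so it is V.
The scale of F major is F G A Bb C D E; F is degree 1, and the triad built there (F-A-C) is major, so it is I.

V in Bb minor; I in F major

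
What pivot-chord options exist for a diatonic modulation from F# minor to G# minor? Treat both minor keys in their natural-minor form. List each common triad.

C#m, E

Triads in F# minor (natural minor): F#m (i), G#dim (ii°), A (III), Bm (iv), C#m (v), D (VI), E (VII).
Triads in G# minor (natural minor): G#m (i), A#dim (ii°), B (III), C#m (iv), D#m (v), E (VI), F# (VII).
Shared triads with their functions: C#m (v in F# minor, iv in G# minor); E (VII in F# minor, VI in G# minor).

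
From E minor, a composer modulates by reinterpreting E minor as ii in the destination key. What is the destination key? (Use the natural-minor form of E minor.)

D major

The numeral ii denotes a minor triad on scale degree 2. With E on degree 2, the tonic of the new key is D.
Degree 2 carries a minor triad in major keys, so the destination is D major.
Check: the diatonic triads of D major are D (I), Em (ii), F#m (iii), G (IV), A (V), Bm (vi), C#dim (vii°) — E minor is indeed ii.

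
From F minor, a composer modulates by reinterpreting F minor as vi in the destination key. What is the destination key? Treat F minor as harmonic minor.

Ab major

The numeral vi denotes a minor triad on scale degree 6. With F on degree 6, the tonic of the new key is Ab.
Degree 6 carries a minor triad in major keys, so the destination is Ab major.
Check: the diatonic triads of Ab major are Ab (I), Bbm (ii), Cm (iii), Db (IV), Eb (V), Fm (vi), Gdim (vii°) — F minor is indeed vi.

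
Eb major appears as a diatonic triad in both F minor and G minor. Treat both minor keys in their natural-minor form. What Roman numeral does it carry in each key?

The scale of F minor (natural minor) is F G Ab Bb C Db Eb; Eb is degree 7, and the triad built there (Eb-G-Bb) is major, so it is VII.
The scale of G minor (natural minor) is G A Bb C D Eb F; Eb is degree 6, and the triad built there (Eb-G-Bb) is major, so it is VI.

VII in F minor; VI in G minor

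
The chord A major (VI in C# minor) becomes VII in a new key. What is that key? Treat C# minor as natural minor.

B minor

The numeral VII denotes a major triad on scale degree 7. With A on degree 7, the tonic of the new key is B.
Degree 7 carries a major triad in natural-minor keys, so the destination is B minor.
Check: the diatonic triads of B minor (natural minor) are Bm (i), C#dim (ii°), D (III), Em (iv), F#m (v), G (VI), A (VII) — A major is indeed VII.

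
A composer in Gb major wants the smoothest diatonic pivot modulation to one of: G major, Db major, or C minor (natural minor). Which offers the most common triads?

Db major

Triads of Gb major: Gb major (I), Ab minor (ii), Bb minor (iii), Cb major (IV), Db major (V), Eb minor (vi), F diminished (vii°).
G major shares 0: none.
Db major shares 4: Gb, Bbm, Db, Ebm.
C minor (natural minor) shares 0: none.
The most common triads (4) are shared with Db major.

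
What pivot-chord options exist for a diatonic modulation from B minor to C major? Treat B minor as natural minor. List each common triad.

Triads in B minor (natural minor): Bm (i), C#dim (ii°), D (III), Em (iv), F#m (v), G (VI), A (VII).
Triads in C major: C (I), Dm (ii), Em (iii), F (IV), G (V), Am (vi), Bdim (vii°).
Shared triads with their functions: Em (iv in B minor, iii in C major); G (VI in B minor, V in C major).

Em, G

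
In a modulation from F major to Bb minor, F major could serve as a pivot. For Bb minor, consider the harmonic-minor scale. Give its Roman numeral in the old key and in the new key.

I in F major; V in Bb minor

The scale of F major is F G A Bb C D E; F is degree 1, and the triad built there (F-A-C) is major, so it is I.
The scale of Bb minor (harmonic minor) is Bb C Db Eb F Gb A; F is degree 5, and the triad built there (F-A-C) is major, so it is V.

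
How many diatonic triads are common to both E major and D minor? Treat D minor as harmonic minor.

Diatonic triads of E major: E (I), F#m (ii), G#m (iii), A (IV), B (V), C#m (vi), D#dim (vii°).
Diatonic triads of D minor (harmonic minor): Dm (i), Edim (ii°), Faug (III+), Gm (iv), A (V), Bb (VI), C#dim (vii°).
Matching root and quality in both lists: A.
That gives 1 common triad.

1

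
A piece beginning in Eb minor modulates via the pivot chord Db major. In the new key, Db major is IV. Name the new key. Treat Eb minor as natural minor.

Ab major

The numeral IV denotes a major triad on scale degree 4. With Db on degree 4, the tonic of the new key is Ab.
Degree 4 carries a major triad in major keys, so the destination is Ab major.
Check: the diatonic triads of Ab major are Ab (I), Bbm (ii), Cm (iii), Db (IV), Eb (V), Fm (vi), Gdim (vii°) — Db major is indeed IV.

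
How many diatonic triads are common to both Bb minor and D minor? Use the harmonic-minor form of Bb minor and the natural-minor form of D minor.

1

Diatonic triads of Bb minor (harmonic minor): Bb minor (i), C diminished (ii°), Db augmented (III+), Eb minor (iv), F major (V), Gb major (VI), A diminished (vii°).
Diatonic triads of D minor (natural minor): D minor (i), E diminished (ii°), F major (III), G minor (iv), A minor (v), Bb major (VI), C major (VII).
Matching root and quality in both lists: F major.
That gives 1 common triad.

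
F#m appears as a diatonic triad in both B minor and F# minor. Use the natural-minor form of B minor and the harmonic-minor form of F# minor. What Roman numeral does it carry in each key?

v in B minor; i in F# minor

The scale of B minor (natural minor) is B C# D E F# G A; F# is degree 5, and the triad built there (F#-A-C#) is minor, so it is v.
The scale of F# minor (harmonic minor) is F# G# A B C# D E#; F# is degree 1, and the triad built there (F#-A-C#) is minor, so it is i.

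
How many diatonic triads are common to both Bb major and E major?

Diatonic triads of Bb major: Bb (I), Cm (ii), Dm (iii), Eb (IV), F (V), Gm (vi), Adim (vii°).
Diatonic triads of E major: E (I), F#m (ii), G#m (iii), A (IV), B (V), C#m (vi), D#dim (vii°).
No triad has the same root and quality in both keys.

0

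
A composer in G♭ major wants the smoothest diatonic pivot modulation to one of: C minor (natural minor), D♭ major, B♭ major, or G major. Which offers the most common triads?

Triads of G♭ major: G♭ (I), A♭m (ii), B♭m (iii), C♭ (IV), D♭ (V), E♭m (vi), Fdim (vii°).
C minor (natural minor) shares 0: none.
D♭ major shares 4: G♭, B♭m, D♭, E♭m.
B♭ major shares 0: none.
G major shares 0: none.
The most common triads (4) are shared with D♭ major.

D♭ major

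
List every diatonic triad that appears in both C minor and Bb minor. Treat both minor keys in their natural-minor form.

Triads in C minor (natural minor): C minor (i), D diminished (ii°), Eb major (III), F minor (iv), G minor (v), Ab major (VI), Bb major (VII).
Triads in Bb minor (natural minor): Bb minor (i), C diminished (ii°), Db major (III), Eb minor (iv), F minor (v), Gb major (VI), Ab major (VII).
Shared triads with their functions: F minor (iv in C minor, v in Bb minor); Ab major (VI in C minor, VII in Bb minor).

Fm, Ab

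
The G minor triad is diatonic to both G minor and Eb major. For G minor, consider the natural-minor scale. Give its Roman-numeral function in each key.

i in G minor; iii in Eb major

The scale of G minor (natural minor) is G A Bb C D Eb F; G is degree 1, and the triad built there (G-Bb-D) is minor, so it is i.
The scale of Eb major is Eb F G Ab Bb C D; G is degree 3, and the triad built there (G-Bb-D) is minor, so it is iii.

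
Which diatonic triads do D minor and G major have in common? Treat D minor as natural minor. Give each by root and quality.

Am, C

Triads in D minor (natural minor): Dm (i), Edim (ii°), F (III), Gm (iv), Am (v), Bb (VI), C (VII).
Triads in G major: G (I), Am (ii), Bm (iii), C (IV), D (V), Em (vi), F#dim (vii°).
Shared triads with their functions: Am (v in D minor, ii in G major); C (VII in D minor, IV in G major).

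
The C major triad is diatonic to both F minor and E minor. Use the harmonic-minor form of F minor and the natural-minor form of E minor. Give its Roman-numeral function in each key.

V in F minor; VI in E minor

The scale of F minor (harmonic minor) is F G A♭ B♭ C D♭ E; C is degree 5, and the triad built there (C-E-G) is major, so it is V.
The scale of E minor (natural minor) is E F♯ G A B C D; C is degree 6, and the triad built there (C-E-G) is major, so it is VI.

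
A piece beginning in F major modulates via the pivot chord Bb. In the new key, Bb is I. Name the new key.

Bb major

The numeral I denotes a major triad on scale degree 1. With Bb on degree 1, the tonic of the new key is Bb.
Degree 1 carries a major triad in major keys, so the destination is Bb major.
Check: the diatonic triads of Bb major are Bb (I), Cm (ii), Dm (iii), Eb (IV), F (V), Gm (vi), Adim (vii°) — Bb is indeed I.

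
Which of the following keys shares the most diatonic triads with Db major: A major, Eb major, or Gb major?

Triads of Db major: Db major (I), Eb minor (ii), F minor (iii), Gb major (IV), Ab major (V), Bb minor (vi), C diminished (vii°).
A major shares 0: none.
Eb major shares 2: Fm, Ab.
Gb major shares 4: Db, Ebm, Gb, Bbm.
The most common triads (4) are shared with Gb major.

Gb major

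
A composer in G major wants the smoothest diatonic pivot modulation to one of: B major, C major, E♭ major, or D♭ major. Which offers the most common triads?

C major

Triads of G major: G major (I), A minor (ii), B minor (iii), C major (IV), D major (V), E minor (vi), F♯ diminished (vii°).
B major shares 0: none.
C major shares 4: G, Am, C, Em.
E♭ major shares 0: none.
D♭ major shares 0: none.
The most common triads (4) are shared with C major.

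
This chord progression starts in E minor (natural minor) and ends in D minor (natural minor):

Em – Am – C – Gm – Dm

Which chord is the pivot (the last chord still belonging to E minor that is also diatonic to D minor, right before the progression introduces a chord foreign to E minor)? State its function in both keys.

Chords diatonic to E minor: Em, F#dim, G, Am, Bm, C, D.
Reading the progression, the first chord not in that set is Gm, so the modulation leaves E minor there.
The chord immediately before Gm is C, which is diatonic to both keys: VI in E minor and VII in D minor.

C — VI in E minor, VII in D minor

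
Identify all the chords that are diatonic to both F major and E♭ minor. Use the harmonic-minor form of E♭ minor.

B♭

Triads in F major: F major (I), G minor (ii), A minor (iii), B♭ major (IV), C major (V), D minor (vi), E diminished (vii°).
Triads in E♭ minor (harmonic minor): E♭ minor (i), F diminished (ii°), G♭ augmented (III+), A♭ minor (iv), B♭ major (V), C♭ major (VI), D diminished (vii°).
Shared triads with their functions: B♭ major (IV in F major, V in E♭ minor).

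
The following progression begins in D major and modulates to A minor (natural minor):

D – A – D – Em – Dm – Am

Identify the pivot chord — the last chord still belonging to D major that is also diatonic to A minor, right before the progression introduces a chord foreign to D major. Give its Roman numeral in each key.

Em — ii in D major, v in A minor

Chords diatonic to D major: D, Em, F#m, G, A, Bm, C#dim.
Reading the progression, the first chord not in that set is Dm, so the modulation leaves D major there.
The chord immediately before Dm is Em, which is diatonic to both keys: ii in D major and v in A minor.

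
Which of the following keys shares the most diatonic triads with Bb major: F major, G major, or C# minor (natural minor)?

F major

Triads of Bb major: Bb (I), Cm (ii), Dm (iii), Eb (IV), F (V), Gm (vi), Adim (vii°).
F major shares 4: Bb, Dm, F, Gm.
G major shares 0: none.
C# minor (natural minor) shares 0: none.
The most common triads (4) are shared with F major.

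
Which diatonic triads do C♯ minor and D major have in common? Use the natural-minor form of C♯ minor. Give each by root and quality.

Triads in C♯ minor (natural minor): C♯ minor (i), D♯ diminished (ii°), E major (III), F♯ minor (iv), G♯ minor (v), A major (VI), B major (VII).
Triads in D major: D major (I), E minor (ii), F♯ minor (iii), G major (IV), A major (V), B minor (vi), C♯ diminished (vii°).
Shared triads with their functions: F♯ minor (iv in C♯ minor, iii in D major); A major (VI in C♯ minor, V in D major).

F♯m, A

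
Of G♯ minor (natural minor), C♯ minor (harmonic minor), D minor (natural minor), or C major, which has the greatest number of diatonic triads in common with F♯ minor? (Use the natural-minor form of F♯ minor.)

Triads of F♯ minor (natural minor): F♯m (i), G♯dim (ii°), A (III), Bm (iv), C♯m (v), D (VI), E (VII).
G♯ minor (natural minor) shares 2: C♯m, E.
C♯ minor (harmonic minor) shares 3: F♯m, A, C♯m.
D minor (natural minor) shares 0: none.
C major shares 0: none.
The most common triads (3) are shared with C♯ minor.

C♯ minor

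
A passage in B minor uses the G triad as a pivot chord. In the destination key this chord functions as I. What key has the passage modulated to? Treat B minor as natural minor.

G major

The numeral I denotes a major triad on scale degree 1. With G on degree 1, the tonic of the new key is G.
Degree 1 carries a major triad in major keys, so the destination is G major.
Check: the diatonic triads of G major are G (I), Am (ii), Bm (iii), C (IV), D (V), Em (vi), F#dim (vii°) — G is indeed I.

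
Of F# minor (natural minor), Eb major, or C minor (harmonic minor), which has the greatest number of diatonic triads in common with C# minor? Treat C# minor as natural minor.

Triads of C# minor (natural minor): C# minor (i), D# diminished (ii°), E major (III), F# minor (iv), G# minor (v), A major (VI), B major (VII).
F# minor (natural minor) shares 4: C#m, E, F#m, A.
Eb major shares 0: none.
C minor (harmonic minor) shares 0: none.
The most common triads (4) are shared with F# minor.

F# minor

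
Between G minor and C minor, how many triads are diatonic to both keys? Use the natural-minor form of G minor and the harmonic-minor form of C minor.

1

Diatonic triads of G minor (natural minor): Gm (i), Adim (ii°), B♭ (III), Cm (iv), Dm (v), E♭ (VI), F (VII).
Diatonic triads of C minor (harmonic minor): Cm (i), Ddim (ii°), E♭aug (III+), Fm (iv), G (V), A♭ (VI), Bdim (vii°).
Matching root and quality in both lists: Cm.
That gives 1 common triad.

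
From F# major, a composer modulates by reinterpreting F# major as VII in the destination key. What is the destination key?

G# minor

The numeral VII denotes a major triad on scale degree 7. With F# on degree 7, the tonic of the new key is G#.
Degree 7 carries a major triad in natural-minor keys, so the destination is G# minor.
Check: the diatonic triads of G# minor (natural minor) are G#m (i), A#dim (ii°), B (III), C#m (iv), D#m (v), E (VI), F# (VII) — F# major is indeed VII.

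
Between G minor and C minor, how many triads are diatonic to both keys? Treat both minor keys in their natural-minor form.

4

Diatonic triads of G minor (natural minor): Gm (i), Adim (ii°), Bb (III), Cm (iv), Dm (v), Eb (VI), F (VII).
Diatonic triads of C minor (natural minor): Cm (i), Ddim (ii°), Eb (III), Fm (iv), Gm (v), Ab (VI), Bb (VII).
Matching root and quality in both lists: Gm, Bb, Cm, Eb.
That gives 4 common triads.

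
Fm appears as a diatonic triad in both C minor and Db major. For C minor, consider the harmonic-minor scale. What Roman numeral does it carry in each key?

iv in C minor; iii in Db major

The scale of C minor (harmonic minor) is C D Eb F G Ab B; F is degree 4, and the triad built there (F-Ab-C) is minor, so it is iv.
The scale of Db major is Db Eb F Gb Ab Bb C; F is degree 3, and the triad built there (F-Ab-C) is minor, so it is iii.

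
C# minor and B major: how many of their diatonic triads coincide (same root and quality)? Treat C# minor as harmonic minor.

Diatonic triads of C# minor (harmonic minor): C#m (i), D#dim (ii°), Eaug (III+), F#m (iv), G# (V), A (VI), B#dim (vii°).
Diatonic triads of B major: B (I), C#m (ii), D#m (iii), E (IV), F# (V), G#m (vi), A#dim (vii°).
Matching root and quality in both lists: C#m.
That gives 1 common triad.

1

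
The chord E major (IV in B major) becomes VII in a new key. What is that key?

The numeral VII denotes a major triad on scale degree 7. With E on degree 7, the tonic of the new key is F♯.
Degree 7 carries a major triad in natural-minor keys, so the destination is F♯ minor.
Check: the diatonic triads of F♯ minor (natural minor) are F♯m (i), G♯dim (ii°), A (III), Bm (iv), C♯m (v), D (VI), E (VII) — E major is indeed VII.

F♯ minor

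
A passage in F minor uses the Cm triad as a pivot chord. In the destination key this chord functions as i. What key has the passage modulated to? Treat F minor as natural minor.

C minor

The numeral i denotes a minor triad on scale degree 1. With C on degree 1, the tonic of the new key is C.
Degree 1 carries a minor triad in minor keys, so the destination is C minor.
Check: the diatonic triads of C minor (natural minor) are Cm (i), Ddim (ii°), Eb (III), Fm (iv), Gm (v), Ab (VI), Bb (VII) — Cm is indeed i.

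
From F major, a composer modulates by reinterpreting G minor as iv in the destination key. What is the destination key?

D minor

The numeral iv denotes a minor triad on scale degree 4. With G on degree 4, the tonic of the new key is D.
Degree 4 carries a minor triad in minor keys, so the destination is D minor.
Check: the diatonic triads of D minor (natural minor) are Dm (i), Edim (ii°), F (III), Gm (iv), Am (v), Bb (VI), C (VII) — G minor is indeed iv.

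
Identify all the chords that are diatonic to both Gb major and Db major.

Triads in Gb major: Gb (I), Abm (ii), Bbm (iii), Cb (IV), Db (V), Ebm (vi), Fdim (vii°).
Triads in Db major: Db (I), Ebm (ii), Fm (iii), Gb (IV), Ab (V), Bbm (vi), Cdim (vii°).
Shared triads with their functions: Gb (I in Gb major, IV in Db major); Bbm (iii in Gb major, vi in Db major); Db (V in Gb major, I in Db major); Ebm (vi in Gb major, ii in Db major).

Gb, Bbm, Db, Ebm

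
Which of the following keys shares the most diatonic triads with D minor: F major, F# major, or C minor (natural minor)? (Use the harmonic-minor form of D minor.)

F major

Triads of D minor (harmonic minor): D minor (i), E diminished (ii°), F augmented (III+), G minor (iv), A major (V), Bb major (VI), C# diminished (vii°).
F major shares 4: Dm, Edim, Gm, Bb.
F# major shares 0: none.
C minor (natural minor) shares 2: Gm, Bb.
The most common triads (4) are shared with F major.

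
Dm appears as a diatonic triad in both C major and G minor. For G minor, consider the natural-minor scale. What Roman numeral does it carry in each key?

The scale of C major is C D E F G A B; D is degree 2, and the triad built there (D-F-A) is minor, so it is ii.
The scale of G minor (natural minor) is G A Bb C D Eb F; D is degree 5, and the triad built there (D-F-A) is minor, so it is v.

ii in C major; v in G minor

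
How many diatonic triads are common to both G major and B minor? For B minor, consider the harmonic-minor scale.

3

Diatonic triads of G major: G (I), Am (ii), Bm (iii), C (IV), D (V), Em (vi), F♯dim (vii°).
Diatonic triads of B minor (harmonic minor): Bm (i), C♯dim (ii°), Daug (III+), Em (iv), F♯ (V), G (VI), A♯dim (vii°).
Matching root and quality in both lists: G, Bm, Em.
That gives 3 common triads.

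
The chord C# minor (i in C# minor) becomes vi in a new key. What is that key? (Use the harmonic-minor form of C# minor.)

E major

The numeral vi denotes a minor triad on scale degree 6. With C# on degree 6, the tonic of the new key is E.
Degree 6 carries a minor triad in major keys, so the destination is E major.
Check: the diatonic triads of E major are E (I), F#m (ii), G#m (iii), A (IV), B (V), C#m (vi), D#dim (vii°) — C# minor is indeed vi.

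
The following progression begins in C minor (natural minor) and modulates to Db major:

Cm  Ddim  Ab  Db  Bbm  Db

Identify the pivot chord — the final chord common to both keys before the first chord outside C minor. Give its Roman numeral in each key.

Ab — VI in C minor, V in Db major

Chords diatonic to C minor: Cm, Ddim, Eb, Fm, Gm, Ab, Bb.
Reading the progression, the first chord not in that set is Db, so the modulation leaves C minor there.
The chord immediately before Db is Ab, which is diatonic to both keys: VI in C minor and V in Db major.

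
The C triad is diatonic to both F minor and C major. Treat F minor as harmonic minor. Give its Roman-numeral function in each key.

V in F minor; I in C major

The scale of F minor (harmonic minor) is F G Ab Bb C Db E; C is degree 5, and the triad built there (C-E-G) is major, so it is V.
The scale of C major is C D E F G A B; C is degree 1, and the triad built there (C-E-G) is major, so it is I.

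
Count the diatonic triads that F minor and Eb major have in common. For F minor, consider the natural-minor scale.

Diatonic triads of F minor (natural minor): Fm (i), Gdim (ii°), Ab (III), Bbm (iv), Cm (v), Db (VI), Eb (VII).
Diatonic triads of Eb major: Eb (I), Fm (ii), Gm (iii), Ab (IV), Bb (V), Cm (vi), Ddim (vii°).
Matching root and quality in both lists: Fm, Ab, Cm, Eb.
That gives 4 common triads.

4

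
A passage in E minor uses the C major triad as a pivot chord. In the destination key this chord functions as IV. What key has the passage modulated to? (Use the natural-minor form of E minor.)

The numeral IV denotes a major triad on scale degree 4. With C on degree 4, the tonic of the new key is G.
Degree 4 carries a major triad in major keys, so the destination is G major.
Check: the diatonic triads of G major are G (I), Am (ii), Bm (iii), C (IV), D (V), Em (vi), F#dim (vii°) — C major is indeed IV.

G major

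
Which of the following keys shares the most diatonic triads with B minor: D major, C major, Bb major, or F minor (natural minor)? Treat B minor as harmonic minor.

Triads of B minor (harmonic minor): B minor (i), C# diminished (ii°), D augmented (III+), E minor (iv), F# major (V), G major (VI), A# diminished (vii°).
D major shares 4: Bm, C#dim, Em, G.
C major shares 2: Em, G.
Bb major shares 0: none.
F minor (natural minor) shares 0: none.
The most common triads (4) are shared with D major.

D major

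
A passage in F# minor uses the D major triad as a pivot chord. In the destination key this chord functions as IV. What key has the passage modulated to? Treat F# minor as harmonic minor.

The numeral IV denotes a major triad on scale degree 4. With D on degree 4, the tonic of the new key is A.
Degree 4 carries a major triad in major keys, so the destination is A major.
Check: the diatonic triads of A major are A (I), Bm (ii), C#m (iii), D (IV), E (V), F#m (vi), G#dim (vii°) — D major is indeed IV.

A major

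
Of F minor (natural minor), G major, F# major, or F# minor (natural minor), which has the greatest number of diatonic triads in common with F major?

G major

Triads of F major: F major (I), G minor (ii), A minor (iii), Bb major (IV), C major (V), D minor (vi), E diminished (vii°).
F minor (natural minor) shares 0: none.
G major shares 2: Am, C.
F# major shares 0: none.
F# minor (natural minor) shares 0: none.
The most common triads (2) are shared with G major.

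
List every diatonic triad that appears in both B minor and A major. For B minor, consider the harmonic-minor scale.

Bm

Triads in B minor (harmonic minor): Bm (i), C#dim (ii°), Daug (III+), Em (iv), F# (V), G (VI), A#dim (vii°).
Triads in A major: A (I), Bm (ii), C#m (iii), D (IV), E (V), F#m (vi), G#dim (vii°).
Shared triads with their functions: Bm (i in B minor, ii in A major).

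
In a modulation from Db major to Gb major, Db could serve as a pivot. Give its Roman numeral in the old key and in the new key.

The scale of Db major is Db Eb F Gb Ab Bb C; Db is degree 1, and the triad built there (Db-F-Ab) is major, so it is I.
The scale of Gb major is Gb Ab Bb Cb Db Eb F; Db is degree 5, and the triad built there (Db-F-Ab) is major, so it is V.

I in Db major; V in Gb major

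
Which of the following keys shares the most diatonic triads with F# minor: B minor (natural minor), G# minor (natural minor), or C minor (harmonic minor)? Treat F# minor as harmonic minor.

B minor

Triads of F# minor (harmonic minor): F# minor (i), G# diminished (ii°), A augmented (III+), B minor (iv), C# major (V), D major (VI), E# diminished (vii°).
B minor (natural minor) shares 3: F#m, Bm, D.
G# minor (natural minor) shares 0: none.
C minor (harmonic minor) shares 0: none.
The most common triads (3) are shared with B minor.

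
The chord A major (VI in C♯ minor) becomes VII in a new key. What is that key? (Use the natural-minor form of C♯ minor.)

B minor

The numeral VII denotes a major triad on scale degree 7. With A on degree 7, the tonic of the new key is B.
Degree 7 carries a major triad in natural-minor keys, so the destination is B minor.
Check: the diatonic triads of B minor (natural minor) are Bm (i), C♯dim (ii°), D (III), Em (iv), F♯m (v), G (VI), A (VII) — A major is indeed VII.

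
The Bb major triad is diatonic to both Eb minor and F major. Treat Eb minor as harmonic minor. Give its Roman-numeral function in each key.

V in Eb minor; IV in F major

The scale of Eb minor (harmonic minor) is Eb F Gb Ab Bb Cb D; Bb is degree 5, and the triad built there (Bb-D-F) is major, so it is V.
The scale of F major is F G A Bb C D E; Bb is degree 4, and the triad built there (Bb-D-F) is major, so it is IV.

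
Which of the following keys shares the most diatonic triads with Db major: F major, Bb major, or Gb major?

Gb major

Triads of Db major: Db (I), Ebm (ii), Fm (iii), Gb (IV), Ab (V), Bbm (vi), Cdim (vii°).
F major shares 0: none.
Bb major shares 0: none.
Gb major shares 4: Db, Ebm, Gb, Bbm.
The most common triads (4) are shared with Gb major.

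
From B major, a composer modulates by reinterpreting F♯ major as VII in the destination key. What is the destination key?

The numeral VII denotes a major triad on scale degree 7. With F♯ on degree 7, the tonic of the new key is G♯.
Degree 7 carries a major triad in natural-minor keys, so the destination is G♯ minor.
Check: the diatonic triads of G♯ minor (natural minor) are G♯m (i), A♯dim (ii°), B (III), C♯m (iv), D♯m (v), E (VI), F♯ (VII) — F♯ major is indeed VII.

G♯ minor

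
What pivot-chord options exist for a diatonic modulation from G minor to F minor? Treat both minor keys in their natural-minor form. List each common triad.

Triads in G minor (natural minor): Gm (i), Adim (ii°), Bb (III), Cm (iv), Dm (v), Eb (VI), F (VII).
Triads in F minor (natural minor): Fm (i), Gdim (ii°), Ab (III), Bbm (iv), Cm (v), Db (VI), Eb (VII).
Shared triads with their functions: Cm (iv in G minor, v in F minor); Eb (VI in G minor, VII in F minor).

Cm, Eb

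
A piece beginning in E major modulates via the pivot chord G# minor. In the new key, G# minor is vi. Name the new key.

B major

The numeral vi denotes a minor triad on scale degree 6. With G# on degree 6, the tonic of the new key is B.
Degree 6 carries a minor triad in major keys, so the destination is B major.
Check: the diatonic triads of B major are B (I), C#m (ii), D#m (iii), E (IV), F# (V), G#m (vi), A#dim (vii°) — G# minor is indeed vi.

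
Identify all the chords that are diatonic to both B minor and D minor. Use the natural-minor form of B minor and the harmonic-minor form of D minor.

C#dim, A

Triads in B minor (natural minor): Bm (i), C#dim (ii°), D (III), Em (iv), F#m (v), G (VI), A (VII).
Triads in D minor (harmonic minor): Dm (i), Edim (ii°), Faug (III+), Gm (iv), A (V), Bb (VI), C#dim (vii°).
Shared triads with their functions: C#dim (ii° in B minor, vii° in D minor); A (VII in B minor, V in D minor).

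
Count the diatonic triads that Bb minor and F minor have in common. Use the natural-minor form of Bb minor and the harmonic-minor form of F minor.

3

Diatonic triads of Bb minor (natural minor): Bbm (i), Cdim (ii°), Db (III), Ebm (iv), Fm (v), Gb (VI), Ab (VII).
Diatonic triads of F minor (harmonic minor): Fm (i), Gdim (ii°), Abaug (III+), Bbm (iv), C (V), Db (VI), Edim (vii°).
Matching root and quality in both lists: Bbm, Db, Fm.
That gives 3 common triads.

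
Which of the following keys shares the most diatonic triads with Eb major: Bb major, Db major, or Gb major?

Bb major

Triads of Eb major: Eb major (I), F minor (ii), G minor (iii), Ab major (IV), Bb major (V), C minor (vi), D diminished (vii°).
Bb major shares 4: Eb, Gm, Bb, Cm.
Db major shares 2: Fm, Ab.
Gb major shares 0: none.
The most common triads (4) are shared with Bb major.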